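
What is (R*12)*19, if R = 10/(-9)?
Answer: -760/3 ≈ -253.33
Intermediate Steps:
R = -10/9 (R = 10*(-1/9) = -10/9 ≈ -1.1111)
(R*12)*19 = -10/9*12*19 = -40/3*19 = -760/3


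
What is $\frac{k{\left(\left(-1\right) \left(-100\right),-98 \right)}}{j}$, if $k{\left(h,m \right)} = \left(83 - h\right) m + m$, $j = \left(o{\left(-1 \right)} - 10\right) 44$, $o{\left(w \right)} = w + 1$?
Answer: $- \frac{196}{55} \approx -3.5636$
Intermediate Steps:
$o{\left(w \right)} = 1 + w$
$j = -440$ ($j = \left(\left(1 - 1\right) - 10\right) 44 = \left(0 - 10\right) 44 = \left(-10\right) 44 = -440$)
$k{\left(h,m \right)} = m + m \left(83 - h\right)$ ($k{\left(h,m \right)} = m \left(83 - h\right) + m = m + m \left(83 - h\right)$)
$\frac{k{\left(\left(-1\right) \left(-100\right),-98 \right)}}{j} = \frac{\left(-98\right) \left(84 - \left(-1\right) \left(-100\right)\right)}{-440} = - 98 \left(84 - 100\right) \left(- \frac{1}{440}\right) = \left(-98\right) \left(-16\right) \left(- \frac{1}{440}\right) = 1568 \left(- \frac{1}{440}\right) = - \frac{196}{55}$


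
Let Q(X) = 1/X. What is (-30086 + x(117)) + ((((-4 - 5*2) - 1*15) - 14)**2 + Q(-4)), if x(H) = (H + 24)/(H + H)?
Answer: -4404917/156 ≈ -28237.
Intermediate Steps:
x(H) = (24 + H)/(2*H) (x(H) = (24 + H)/((2*H)) = (24 + H)*(1/(2*H)) = (24 + H)/(2*H))
(-30086 + x(117)) + ((((-4 - 5*2) - 1*15) - 14)**2 + Q(-4)) = (-30086 + (1/2)*(24 + 117)/117) + ((((-4 - 5*2) - 1*15) - 14)**2 + 1/(-4)) = (-30086 + (1/2)*(1/117)*141) + ((((-4 - 10) - 15) - 14)**2 - 1/4) = (-30086 + 47/78) + (((-14 - 15) - 14)**2 - 1/4) = -2346661/78 + ((-29 - 14)**2 - 1/4) = -2346661/78 + ((-43)**2 - 1/4) = -2346661/78 + (1849 - 1/4) = -2346661/78 + 7395/4 = -4404917/156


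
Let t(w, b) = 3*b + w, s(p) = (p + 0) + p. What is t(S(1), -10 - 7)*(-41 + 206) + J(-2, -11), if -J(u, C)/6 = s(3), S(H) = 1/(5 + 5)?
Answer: -16869/2 ≈ -8434.5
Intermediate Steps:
S(H) = ⅒ (S(H) = 1/10 = ⅒)
s(p) = 2*p (s(p) = p + p = 2*p)
J(u, C) = -36 (J(u, C) = -12*3 = -6*6 = -36)
t(w, b) = w + 3*b
t(S(1), -10 - 7)*(-41 + 206) + J(-2, -11) = (⅒ + 3*(-10 - 7))*(-41 + 206) - 36 = (⅒ + 3*(-17))*165 - 36 = (⅒ - 51)*165 - 36 = -509/10*165 - 36 = -16797/2 - 36 = -16869/2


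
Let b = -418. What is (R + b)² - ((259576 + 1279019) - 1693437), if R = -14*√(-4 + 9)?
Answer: 330546 + 11704*√5 ≈ 3.5672e+5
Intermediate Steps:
R = -14*√5 ≈ -31.305
(R + b)² - ((259576 + 1279019) - 1693437) = (-14*√5 - 418)² - ((259576 + 1279019) - 1693437) = (-418 - 14*√5)² - (1538595 - 1693437) = (-418 - 14*√5)² - 1*(-154842) = (-418 - 14*√5)² + 154842 = 154842 + (-418 - 14*√5)²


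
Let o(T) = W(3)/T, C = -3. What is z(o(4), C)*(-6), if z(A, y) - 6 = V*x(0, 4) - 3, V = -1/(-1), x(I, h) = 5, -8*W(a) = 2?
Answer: -48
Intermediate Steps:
W(a) = -¼ (W(a) = -⅛*2 = -¼)
o(T) = -1/(4*T)
V = 1 (V = -1*(-1) = 1)
z(A, y) = 8 (z(A, y) = 6 + (1*5 - 3) = 6 + (5 - 3) = 6 + 2 = 8)
z(o(4), C)*(-6) = 8*(-6) = -48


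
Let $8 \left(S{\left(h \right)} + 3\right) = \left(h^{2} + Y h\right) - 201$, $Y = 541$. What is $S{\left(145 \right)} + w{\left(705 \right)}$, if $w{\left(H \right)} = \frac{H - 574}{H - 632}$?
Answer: $\frac{7245933}{584} \approx 12407.0$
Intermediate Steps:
$S{\left(h \right)} = - \frac{225}{8} + \frac{h^{2}}{8} + \frac{541 h}{8}$ ($S{\left(h \right)} = -3 + \frac{\left(h^{2} + 541 h\right) - 201}{8} = -3 + \frac{-201 + h^{2} + 541 h}{8} = -3 + \left(- \frac{201}{8} + \frac{h^{2}}{8} + \frac{541 h}{8}\right) = - \frac{225}{8} + \frac{h^{2}}{8} + \frac{541 h}{8}$)
$w{\left(H \right)} = \frac{-574 + H}{-632 + H}$
$S{\left(145 \right)} + w{\left(705 \right)} = \left(- \frac{225}{8} + \frac{145^{2}}{8} + \frac{541}{8} \cdot 145\right) + \frac{-574 + 705}{-632 + 705} = \left(- \frac{225}{8} + \frac{1}{8} \cdot 21025 + \frac{78445}{8}\right) + \frac{1}{73} \cdot 131 = \left(- \frac{225}{8} + \frac{21025}{8} + \frac{78445}{8}\right) + \frac{1}{73} \cdot 131 = \frac{99245}{8} + \frac{131}{73} = \frac{7245933}{584}$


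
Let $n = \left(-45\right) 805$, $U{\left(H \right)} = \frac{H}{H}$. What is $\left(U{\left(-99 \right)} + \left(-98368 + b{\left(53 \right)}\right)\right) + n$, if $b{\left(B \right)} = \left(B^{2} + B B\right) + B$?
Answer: $-128921$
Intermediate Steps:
$U{\left(H \right)} = 1$
$b{\left(B \right)} = B + 2 B^{2}$ ($b{\left(B \right)} = \left(B^{2} + B^{2}\right) + B = 2 B^{2} + B = B + 2 B^{2}$)
$n = -36225$
$\left(U{\left(-99 \right)} + \left(-98368 + b{\left(53 \right)}\right)\right) + n = \left(1 - \left(98368 - 53 \left(1 + 2 \cdot 53\right)\right)\right) - 36225 = \left(1 - \left(98368 - 53 \left(1 + 106\right)\right)\right) - 36225 = \left(1 + \left(-98368 + 53 \cdot 107\right)\right) - 36225 = \left(1 + \left(-98368 + 5671\right)\right) - 36225 = \left(1 - 92697\right) - 36225 = -92696 - 36225 = -128921$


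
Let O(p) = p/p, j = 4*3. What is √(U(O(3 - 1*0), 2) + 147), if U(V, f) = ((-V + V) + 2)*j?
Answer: 3*√19 ≈ 13.077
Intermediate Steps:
j = 12
O(p) = 1
U(V, f) = 24 (U(V, f) = ((-V + V) + 2)*12 = (0 + 2)*12 = 2*12 = 24)
√(U(O(3 - 1*0), 2) + 147) = √(24 + 147) = √171 = 3*√19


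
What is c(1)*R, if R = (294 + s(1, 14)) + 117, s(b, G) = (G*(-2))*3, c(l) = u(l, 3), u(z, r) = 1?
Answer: 327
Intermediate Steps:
c(l) = 1
s(b, G) = -6*G (s(b, G) = -2*G*3 = -6*G)
R = 327 (R = (294 - 6*14) + 117 = (294 - 84) + 117 = 210 + 117 = 327)
c(1)*R = 1*327 = 327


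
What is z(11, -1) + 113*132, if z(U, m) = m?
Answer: 14915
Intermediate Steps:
z(11, -1) + 113*132 = -1 + 113*132 = -1 + 14916 = 14915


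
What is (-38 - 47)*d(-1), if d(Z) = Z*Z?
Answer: -85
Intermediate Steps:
d(Z) = Z**2
(-38 - 47)*d(-1) = (-38 - 47)*(-1)**2 = -85*1 = -85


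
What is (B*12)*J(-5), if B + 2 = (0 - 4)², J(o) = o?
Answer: -840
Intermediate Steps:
B = 14 (B = -2 + (0 - 4)² = -2 + (-4)² = -2 + 16 = 14)
(B*12)*J(-5) = (14*12)*(-5) = 168*(-5) = -840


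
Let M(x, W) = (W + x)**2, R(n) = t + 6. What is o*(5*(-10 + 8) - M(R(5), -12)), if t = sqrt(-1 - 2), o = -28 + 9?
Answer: 817 - 228*I*sqrt(3) ≈ 817.0 - 394.91*I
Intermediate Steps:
o = -19
t = I*sqrt(3) (t = sqrt(-3) = I*sqrt(3) ≈ 1.732*I)
R(n) = 6 + I*sqrt(3) (R(n) = I*sqrt(3) + 6 = 6 + I*sqrt(3))
o*(5*(-10 + 8) - M(R(5), -12)) = -19*(5*(-10 + 8) - (-12 + (6 + I*sqrt(3)))**2) = -19*(5*(-2) - (-6 + I*sqrt(3))**2) = -19*(-10 - (-6 + I*sqrt(3))**2) = 190 + 19*(-6 + I*sqrt(3))**2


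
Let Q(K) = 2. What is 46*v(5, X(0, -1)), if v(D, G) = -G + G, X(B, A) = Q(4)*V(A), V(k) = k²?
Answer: 0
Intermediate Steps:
X(B, A) = 2*A²
v(D, G) = 0
46*v(5, X(0, -1)) = 46*0 = 0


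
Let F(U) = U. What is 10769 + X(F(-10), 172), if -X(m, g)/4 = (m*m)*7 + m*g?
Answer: 14849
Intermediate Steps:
X(m, g) = -28*m² - 4*g*m (X(m, g) = -4*((m*m)*7 + m*g) = -4*(m²*7 + g*m) = -4*(7*m² + g*m) = -28*m² - 4*g*m)
10769 + X(F(-10), 172) = 10769 - 4*(-10)*(172 + 7*(-10)) = 10769 - 4*(-10)*(172 - 70) = 10769 - 4*(-10)*102 = 10769 + 4080 = 14849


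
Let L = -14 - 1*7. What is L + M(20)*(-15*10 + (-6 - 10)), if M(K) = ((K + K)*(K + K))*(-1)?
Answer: 265579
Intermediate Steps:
M(K) = -4*K**2 (M(K) = ((2*K)*(2*K))*(-1) = (4*K**2)*(-1) = -4*K**2)
L = -21 (L = -14 - 7 = -21)
L + M(20)*(-15*10 + (-6 - 10)) = -21 + (-4*20**2)*(-15*10 + (-6 - 10)) = -21 + (-4*400)*(-150 - 16) = -21 - 1600*(-166) = -21 + 265600 = 265579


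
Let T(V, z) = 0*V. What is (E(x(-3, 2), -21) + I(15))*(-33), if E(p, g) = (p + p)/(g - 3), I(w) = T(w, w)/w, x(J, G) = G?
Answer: 11/2 ≈ 5.5000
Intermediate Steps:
T(V, z) = 0
I(w) = 0 (I(w) = 0/w = 0)
E(p, g) = 2*p/(-3 + g) (E(p, g) = (2*p)/(-3 + g) = 2*p/(-3 + g))
(E(x(-3, 2), -21) + I(15))*(-33) = (2*2/(-3 - 21) + 0)*(-33) = (2*2/(-24) + 0)*(-33) = (2*2*(-1/24) + 0)*(-33) = (-1/6 + 0)*(-33) = -1/6*(-33) = 11/2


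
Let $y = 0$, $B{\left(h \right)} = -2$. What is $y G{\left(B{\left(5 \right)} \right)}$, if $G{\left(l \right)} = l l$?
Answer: $0$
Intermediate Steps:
$G{\left(l \right)} = l^{2}$
$y G{\left(B{\left(5 \right)} \right)} = 0 \left(-2\right)^{2} = 0 \cdot 4 = 0$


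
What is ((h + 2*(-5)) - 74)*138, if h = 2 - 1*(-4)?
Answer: -10764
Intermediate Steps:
h = 6 (h = 2 + 4 = 6)
((h + 2*(-5)) - 74)*138 = ((6 + 2*(-5)) - 74)*138 = ((6 - 10) - 74)*138 = (-4 - 74)*138 = -78*138 = -10764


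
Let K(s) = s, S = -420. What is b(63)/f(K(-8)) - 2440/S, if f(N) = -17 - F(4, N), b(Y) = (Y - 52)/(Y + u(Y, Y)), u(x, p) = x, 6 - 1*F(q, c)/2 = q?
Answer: 15361/2646 ≈ 5.8054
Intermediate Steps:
F(q, c) = 12 - 2*q
b(Y) = (-52 + Y)/(2*Y) (b(Y) = (Y - 52)/(Y + Y) = (-52 + Y)/((2*Y)) = (-52 + Y)*(1/(2*Y)) = (-52 + Y)/(2*Y))
f(N) = -21 (f(N) = -17 - (12 - 2*4) = -17 - (12 - 8) = -17 - 1*4 = -17 - 4 = -21)
b(63)/f(K(-8)) - 2440/S = ((½)*(-52 + 63)/63)/(-21) - 2440/(-420) = ((½)*(1/63)*11)*(-1/21) - 2440*(-1/420) = (11/126)*(-1/21) + 122/21 = -11/2646 + 122/21 = 15361/2646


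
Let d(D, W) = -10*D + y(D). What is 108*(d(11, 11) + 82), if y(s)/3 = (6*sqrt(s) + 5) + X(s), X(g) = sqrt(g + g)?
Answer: -1404 + 324*sqrt(22) + 1944*sqrt(11) ≈ 6563.2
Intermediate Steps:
X(g) = sqrt(2)*sqrt(g) (X(g) = sqrt(2*g) = sqrt(2)*sqrt(g))
y(s) = 15 + 18*sqrt(s) + 3*sqrt(2)*sqrt(s) (y(s) = 3*((6*sqrt(s) + 5) + sqrt(2)*sqrt(s)) = 3*((5 + 6*sqrt(s)) + sqrt(2)*sqrt(s)) = 3*(5 + 6*sqrt(s) + sqrt(2)*sqrt(s)) = 15 + 18*sqrt(s) + 3*sqrt(2)*sqrt(s))
d(D, W) = 15 - 10*D + 18*sqrt(D) + 3*sqrt(2)*sqrt(D) (d(D, W) = -10*D + (15 + 18*sqrt(D) + 3*sqrt(2)*sqrt(D)) = 15 - 10*D + 18*sqrt(D) + 3*sqrt(2)*sqrt(D))
108*(d(11, 11) + 82) = 108*((15 - 10*11 + 18*sqrt(11) + 3*sqrt(2)*sqrt(11)) + 82) = 108*((15 - 110 + 18*sqrt(11) + 3*sqrt(22)) + 82) = 108*((-95 + 3*sqrt(22) + 18*sqrt(11)) + 82) = 108*(-13 + 3*sqrt(22) + 18*sqrt(11)) = -1404 + 324*sqrt(22) + 1944*sqrt(11)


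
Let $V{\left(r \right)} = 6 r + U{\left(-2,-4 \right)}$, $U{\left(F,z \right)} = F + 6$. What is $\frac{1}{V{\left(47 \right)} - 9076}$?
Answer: $- \frac{1}{8790} \approx -0.00011377$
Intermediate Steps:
$U{\left(F,z \right)} = 6 + F$
$V{\left(r \right)} = 4 + 6 r$ ($V{\left(r \right)} = 6 r + \left(6 - 2\right) = 6 r + 4 = 4 + 6 r$)
$\frac{1}{V{\left(47 \right)} - 9076} = \frac{1}{\left(4 + 6 \cdot 47\right) - 9076} = \frac{1}{\left(4 + 282\right) - 9076} = \frac{1}{286 - 9076} = \frac{1}{-8790} = - \frac{1}{8790}$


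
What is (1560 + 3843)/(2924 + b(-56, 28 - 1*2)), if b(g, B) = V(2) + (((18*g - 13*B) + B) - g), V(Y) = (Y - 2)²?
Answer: 5403/1660 ≈ 3.2548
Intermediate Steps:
V(Y) = (-2 + Y)²
b(g, B) = -12*B + 17*g (b(g, B) = (-2 + 2)² + (((18*g - 13*B) + B) - g) = 0² + (((-13*B + 18*g) + B) - g) = 0 + ((-12*B + 18*g) - g) = 0 + (-12*B + 17*g) = -12*B + 17*g)
(1560 + 3843)/(2924 + b(-56, 28 - 1*2)) = (1560 + 3843)/(2924 + (-12*(28 - 1*2) + 17*(-56))) = 5403/(2924 + (-12*(28 - 2) - 952)) = 5403/(2924 + (-12*26 - 952)) = 5403/(2924 + (-312 - 952)) = 5403/(2924 - 1264) = 5403/1660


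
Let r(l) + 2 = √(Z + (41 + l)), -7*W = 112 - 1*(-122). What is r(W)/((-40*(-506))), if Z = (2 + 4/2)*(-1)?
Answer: -1/10120 + √7/28336 ≈ -5.4436e-6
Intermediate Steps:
W = -234/7 (W = -(112 - 1*(-122))/7 = -(112 + 122)/7 = -⅐*234 = -234/7 ≈ -33.429)
Z = -4 (Z = (2 + 4*(½))*(-1) = (2 + 2)*(-1) = 4*(-1) = -4)
r(l) = -2 + √(37 + l) (r(l) = -2 + √(-4 + (41 + l)) = -2 + √(37 + l))
r(W)/((-40*(-506))) = (-2 + √(37 - 234/7))/((-40*(-506))) = (-2 + √(25/7))/20240 = (-2 + 5*√7/7)*(1/20240) = -1/10120 + √7/28336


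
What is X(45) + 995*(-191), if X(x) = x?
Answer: -190000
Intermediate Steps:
X(45) + 995*(-191) = 45 + 995*(-191) = 45 - 190045 = -190000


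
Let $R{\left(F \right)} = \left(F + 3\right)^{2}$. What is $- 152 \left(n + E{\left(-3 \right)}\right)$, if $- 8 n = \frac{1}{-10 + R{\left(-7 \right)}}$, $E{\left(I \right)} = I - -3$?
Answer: $\frac{19}{6} \approx 3.1667$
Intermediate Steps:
$E{\left(I \right)} = 3 + I$ ($E{\left(I \right)} = I + 3 = 3 + I$)
$R{\left(F \right)} = \left(3 + F\right)^{2}$
$n = - \frac{1}{48}$ ($n = - \frac{1}{8 \left(-10 + \left(3 - 7\right)^{2}\right)} = - \frac{1}{8 \left(-10 + \left(-4\right)^{2}\right)} = - \frac{1}{8 \left(-10 + 16\right)} = - \frac{1}{8 \cdot 6} = \left(- \frac{1}{8}\right) \frac{1}{6} = - \frac{1}{48} \approx -0.020833$)
$- 152 \left(n + E{\left(-3 \right)}\right) = - 152 \left(- \frac{1}{48} + \left(3 - 3\right)\right) = - 152 \left(- \frac{1}{48} + 0\right) = \left(-152\right) \left(- \frac{1}{48}\right) = \frac{19}{6}$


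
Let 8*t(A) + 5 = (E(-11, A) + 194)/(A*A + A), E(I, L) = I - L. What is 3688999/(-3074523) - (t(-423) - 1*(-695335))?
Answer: -84803250784587265/121960178364 ≈ -6.9534e+5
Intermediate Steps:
t(A) = -5/8 + (183 - A)/(8*(A + A²)) (t(A) = -5/8 + (((-11 - A) + 194)/(A*A + A))/8 = -5/8 + ((183 - A)/(A² + A))/8 = -5/8 + ((183 - A)/(A + A²))/8 = -5/8 + (183 - A)/(8*(A + A²)))
3688999/(-3074523) - (t(-423) - 1*(-695335)) = 3688999/(-3074523) - ((⅛)*(183 - 6*(-423) - 5*(-423)²)/(-423*(1 - 423)) - 1*(-695335)) = 3688999*(-1/3074523) - ((⅛)*(-1/423)*(183 + 2538 - 5*178929)/(-422) + 695335) = -3688999/3074523 - ((⅛)*(-1/423)*(-1/422)*(183 + 2538 - 894645) + 695335) = -3688999/3074523 - ((⅛)*(-1/423)*(-1/422)*(-891924) + 695335) = -3688999/3074523 - (-74327/119004 + 695335) = -3688999/3074523 - 1*82747572013/119004 = -3688999/3074523 - 82747572013/119004 = -84803250784587265/121960178364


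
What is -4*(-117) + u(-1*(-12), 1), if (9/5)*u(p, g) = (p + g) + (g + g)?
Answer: 1429/3 ≈ 476.33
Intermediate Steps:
u(p, g) = 5*g/3 + 5*p/9 (u(p, g) = 5*((p + g) + (g + g))/9 = 5*((g + p) + 2*g)/9 = 5*(p + 3*g)/9 = 5*g/3 + 5*p/9)
-4*(-117) + u(-1*(-12), 1) = -4*(-117) + ((5/3)*1 + 5*(-1*(-12))/9) = 468 + (5/3 + (5/9)*12) = 468 + (5/3 + 20/3) = 468 + 25/3 = 1429/3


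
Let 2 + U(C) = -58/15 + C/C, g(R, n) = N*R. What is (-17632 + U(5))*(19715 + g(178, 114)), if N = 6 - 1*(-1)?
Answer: -1848431811/5 ≈ -3.6969e+8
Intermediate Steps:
N = 7 (N = 6 + 1 = 7)
g(R, n) = 7*R
U(C) = -73/15 (U(C) = -2 + (-58/15 + C/C) = -2 + (-58*1/15 + 1) = -2 + (-58/15 + 1) = -2 - 43/15 = -73/15)
(-17632 + U(5))*(19715 + g(178, 114)) = (-17632 - 73/15)*(19715 + 7*178) = -264553*(19715 + 1246)/15 = -264553/15*20961 = -1848431811/5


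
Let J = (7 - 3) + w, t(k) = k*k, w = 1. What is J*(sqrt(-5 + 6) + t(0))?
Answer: 5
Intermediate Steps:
t(k) = k**2
J = 5 (J = (7 - 3) + 1 = 4 + 1 = 5)
J*(sqrt(-5 + 6) + t(0)) = 5*(sqrt(-5 + 6) + 0**2) = 5*(sqrt(1) + 0) = 5*(1 + 0) = 5*1 = 5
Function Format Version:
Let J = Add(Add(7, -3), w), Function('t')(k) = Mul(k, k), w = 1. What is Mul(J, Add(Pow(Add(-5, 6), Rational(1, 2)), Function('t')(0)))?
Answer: 5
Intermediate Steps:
Function('t')(k) = Pow(k, 2)
J = 5 (J = Add(Add(7, -3), 1) = Add(4, 1) = 5)
Mul(J, Add(Pow(Add(-5, 6), Rational(1, 2)), Function('t')(0))) = Mul(5, Add(Pow(Add(-5, 6), Rational(1, 2)), Pow(0, 2))) = Mul(5, Add(Pow(1, Rational(1, 2)), 0)) = Mul(5, Add(1, 0)) = Mul(5, 1) = 5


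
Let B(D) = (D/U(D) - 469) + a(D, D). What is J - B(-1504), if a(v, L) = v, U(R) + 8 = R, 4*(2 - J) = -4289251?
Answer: 812160787/756 ≈ 1.0743e+6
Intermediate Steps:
J = 4289259/4 (J = 2 - 1/4*(-4289251) = 2 + 4289251/4 = 4289259/4 ≈ 1.0723e+6)
U(R) = -8 + R
B(D) = -469 + D + D/(-8 + D) (B(D) = (D/(-8 + D) - 469) + D = (-469 + D/(-8 + D)) + D = -469 + D + D/(-8 + D))
J - B(-1504) = 4289259/4 - (-1504 + (-469 - 1504)*(-8 - 1504))/(-8 - 1504) = 4289259/4 - (-1504 - 1973*(-1512))/(-1512) = 4289259/4 - (-1)*(-1504 + 2983176)/1512 = 4289259/4 - (-1)*2981672/1512 = 4289259/4 - 1*(-372709/189) = 4289259/4 + 372709/189 = 812160787/756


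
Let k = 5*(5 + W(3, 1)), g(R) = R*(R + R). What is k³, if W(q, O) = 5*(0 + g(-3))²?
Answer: 536376953125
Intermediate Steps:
g(R) = 2*R² (g(R) = R*(2*R) = 2*R²)
W(q, O) = 1620 (W(q, O) = 5*(0 + 2*(-3)²)² = 5*(0 + 2*9)² = 5*(0 + 18)² = 5*18² = 5*324 = 1620)
k = 8125 (k = 5*(5 + 1620) = 5*1625 = 8125)
k³ = 8125³ = 536376953125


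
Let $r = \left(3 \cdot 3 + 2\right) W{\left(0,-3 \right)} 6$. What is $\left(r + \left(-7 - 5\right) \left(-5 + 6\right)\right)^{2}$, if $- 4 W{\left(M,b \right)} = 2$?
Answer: $2025$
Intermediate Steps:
$W{\left(M,b \right)} = - \frac{1}{2}$ ($W{\left(M,b \right)} = \left(- \frac{1}{4}\right) 2 = - \frac{1}{2}$)
$r = -33$ ($r = \left(3 \cdot 3 + 2\right) \left(- \frac{1}{2}\right) 6 = \left(9 + 2\right) \left(- \frac{1}{2}\right) 6 = 11 \left(- \frac{1}{2}\right) 6 = \left(- \frac{11}{2}\right) 6 = -33$)
$\left(r + \left(-7 - 5\right) \left(-5 + 6\right)\right)^{2} = \left(-33 + \left(-7 - 5\right) \left(-5 + 6\right)\right)^{2} = \left(-33 - 12\right)^{2} = \left(-45\right)^{2} = 2025$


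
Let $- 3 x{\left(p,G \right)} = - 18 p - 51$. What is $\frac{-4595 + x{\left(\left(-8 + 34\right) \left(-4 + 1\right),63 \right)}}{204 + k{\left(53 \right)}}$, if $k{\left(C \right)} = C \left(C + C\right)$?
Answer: $- \frac{2523}{2911} \approx -0.86671$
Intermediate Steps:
$x{\left(p,G \right)} = 17 + 6 p$ ($x{\left(p,G \right)} = - \frac{- 18 p - 51}{3} = - \frac{-51 - 18 p}{3} = 17 + 6 p$)
$k{\left(C \right)} = 2 C^{2}$ ($k{\left(C \right)} = C 2 C = 2 C^{2}$)
$\frac{-4595 + x{\left(\left(-8 + 34\right) \left(-4 + 1\right),63 \right)}}{204 + k{\left(53 \right)}} = \frac{-4595 + \left(17 + 6 \left(-8 + 34\right) \left(-4 + 1\right)\right)}{204 + 2 \cdot 53^{2}} = \frac{-4595 + \left(17 + 6 \cdot 26 \left(-3\right)\right)}{204 + 2 \cdot 2809} = \frac{-4595 + \left(17 + 6 \left(-78\right)\right)}{204 + 5618} = \frac{-4595 + \left(17 - 468\right)}{5822} = \left(-4595 - 451\right) \frac{1}{5822} = \left(-5046\right) \frac{1}{5822} = - \frac{2523}{2911}$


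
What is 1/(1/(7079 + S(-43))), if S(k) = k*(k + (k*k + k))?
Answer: -68730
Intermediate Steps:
S(k) = k*(k**2 + 2*k) (S(k) = k*(k + (k**2 + k)) = k*(k + (k + k**2)) = k*(k**2 + 2*k))
1/(1/(7079 + S(-43))) = 1/(1/(7079 + (-43)**2*(2 - 43))) = 1/(1/(7079 + 1849*(-41))) = 1/(1/(7079 - 75809)) = 1/(1/(-68730)) = 1/(-1/68730) = -68730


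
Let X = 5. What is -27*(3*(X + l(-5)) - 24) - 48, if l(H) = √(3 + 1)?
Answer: 33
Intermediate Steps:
l(H) = 2 (l(H) = √4 = 2)
-27*(3*(X + l(-5)) - 24) - 48 = -27*(3*(5 + 2) - 24) - 48 = -27*(3*7 - 24) - 48 = -27*(21 - 24) - 48 = -27*(-3) - 48 = 81 - 48 = 33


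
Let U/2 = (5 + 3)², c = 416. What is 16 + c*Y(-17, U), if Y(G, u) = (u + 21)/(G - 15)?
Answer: -1921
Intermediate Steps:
U = 128 (U = 2*(5 + 3)² = 2*8² = 2*64 = 128)
Y(G, u) = (21 + u)/(-15 + G)
16 + c*Y(-17, U) = 16 + 416*((21 + 128)/(-15 - 17)) = 16 + 416*(149/(-32)) = 16 + 416*(-1/32*149) = 16 + 416*(-149/32) = 16 - 1937 = -1921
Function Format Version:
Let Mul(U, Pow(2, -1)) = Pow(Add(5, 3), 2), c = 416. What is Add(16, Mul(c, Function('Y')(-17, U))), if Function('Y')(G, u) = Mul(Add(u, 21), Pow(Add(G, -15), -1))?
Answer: -1921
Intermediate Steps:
U = 128 (U = Mul(2, Pow(Add(5, 3), 2)) = Mul(2, Pow(8, 2)) = Mul(2, 64) = 128)
Function('Y')(G, u) = Mul(Pow(Add(-15, G), -1), Add(21, u)) (Function('Y')(G, u) = Mul(Add(21, u), Pow(Add(-15, G), -1)) = Mul(Pow(Add(-15, G), -1), Add(21, u)))
Add(16, Mul(c, Function('Y')(-17, U))) = Add(16, Mul(416, Mul(Pow(Add(-15, -17), -1), Add(21, 128)))) = Add(16, Mul(416, Mul(Pow(-32, -1), 149))) = Add(16, Mul(416, Mul(Rational(-1, 32), 149))) = Add(16, Mul(416, Rational(-149, 32))) = Add(16, -1937) = -1921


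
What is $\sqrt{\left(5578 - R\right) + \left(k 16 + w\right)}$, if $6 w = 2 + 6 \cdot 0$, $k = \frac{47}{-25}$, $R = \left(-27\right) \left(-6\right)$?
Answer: $\frac{\sqrt{1211907}}{15} \approx 73.391$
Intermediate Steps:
$R = 162$
$k = - \frac{47}{25}$ ($k = 47 \left(- \frac{1}{25}\right) = - \frac{47}{25} \approx -1.88$)
$w = \frac{1}{3}$ ($w = \frac{2 + 6 \cdot 0}{6} = \frac{2 + 0}{6} = \frac{1}{6} \cdot 2 = \frac{1}{3} \approx 0.33333$)
$\sqrt{\left(5578 - R\right) + \left(k 16 + w\right)} = \sqrt{\left(5578 - 162\right) + \left(\left(- \frac{47}{25}\right) 16 + \frac{1}{3}\right)} = \sqrt{\left(5578 - 162\right) + \left(- \frac{752}{25} + \frac{1}{3}\right)} = \sqrt{5416 - \frac{2231}{75}} = \sqrt{\frac{403969}{75}} = \frac{\sqrt{1211907}}{15}$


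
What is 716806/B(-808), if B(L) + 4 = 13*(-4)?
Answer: -358403/28 ≈ -12800.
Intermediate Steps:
B(L) = -56 (B(L) = -4 + 13*(-4) = -4 - 52 = -56)
716806/B(-808) = 716806/(-56) = 716806*(-1/56) = -358403/28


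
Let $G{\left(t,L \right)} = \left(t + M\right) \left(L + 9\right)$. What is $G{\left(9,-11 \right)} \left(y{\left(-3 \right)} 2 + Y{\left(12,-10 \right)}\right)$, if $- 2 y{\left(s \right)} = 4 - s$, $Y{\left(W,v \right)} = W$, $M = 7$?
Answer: $-160$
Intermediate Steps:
$G{\left(t,L \right)} = \left(7 + t\right) \left(9 + L\right)$ ($G{\left(t,L \right)} = \left(t + 7\right) \left(L + 9\right) = \left(7 + t\right) \left(9 + L\right)$)
$y{\left(s \right)} = -2 + \frac{s}{2}$ ($y{\left(s \right)} = - \frac{4 - s}{2} = -2 + \frac{s}{2}$)
$G{\left(9,-11 \right)} \left(y{\left(-3 \right)} 2 + Y{\left(12,-10 \right)}\right) = \left(63 + 7 \left(-11\right) + 9 \cdot 9 - 99\right) \left(\left(-2 + \frac{1}{2} \left(-3\right)\right) 2 + 12\right) = \left(63 - 77 + 81 - 99\right) \left(\left(-2 - \frac{3}{2}\right) 2 + 12\right) = - 32 \left(\left(- \frac{7}{2}\right) 2 + 12\right) = - 32 \left(-7 + 12\right) = \left(-32\right) 5 = -160$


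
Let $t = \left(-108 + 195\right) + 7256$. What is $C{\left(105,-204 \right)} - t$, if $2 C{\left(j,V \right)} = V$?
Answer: $-7445$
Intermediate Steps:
$C{\left(j,V \right)} = \frac{V}{2}$
$t = 7343$ ($t = 87 + 7256 = 7343$)
$C{\left(105,-204 \right)} - t = \frac{1}{2} \left(-204\right) - 7343 = -102 - 7343 = -7445$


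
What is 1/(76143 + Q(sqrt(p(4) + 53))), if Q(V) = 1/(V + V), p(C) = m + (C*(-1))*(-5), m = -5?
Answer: 20710896/1576989754127 - 4*sqrt(17)/1576989754127 ≈ 1.3133e-5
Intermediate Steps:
p(C) = -5 + 5*C (p(C) = -5 + (C*(-1))*(-5) = -5 - C*(-5) = -5 + 5*C)
Q(V) = 1/(2*V)
1/(76143 + Q(sqrt(p(4) + 53))) = 1/(76143 + 1/(2*(sqrt((-5 + 5*4) + 53)))) = 1/(76143 + 1/(2*(sqrt((-5 + 20) + 53)))) = 1/(76143 + 1/(2*(sqrt(15 + 53)))) = 1/(76143 + 1/(2*(sqrt(68)))) = 1/(76143 + 1/(2*((2*sqrt(17))))) = 1/(76143 + (sqrt(17)/34)/2) = 1/(76143 + sqrt(17)/68)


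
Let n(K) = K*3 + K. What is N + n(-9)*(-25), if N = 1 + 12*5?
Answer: 961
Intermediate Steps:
n(K) = 4*K (n(K) = 3*K + K = 4*K)
N = 61 (N = 1 + 60 = 61)
N + n(-9)*(-25) = 61 + (4*(-9))*(-25) = 61 - 36*(-25) = 61 + 900 = 961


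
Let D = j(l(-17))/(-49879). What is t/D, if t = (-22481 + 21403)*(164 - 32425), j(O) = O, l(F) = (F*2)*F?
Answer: -867329919841/289 ≈ -3.0011e+9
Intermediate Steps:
l(F) = 2*F**2 (l(F) = (2*F)*F = 2*F**2)
t = 34777358 (t = -1078*(-32261) = 34777358)
D = -578/49879 (D = (2*(-17)**2)/(-49879) = (2*289)*(-1/49879) = 578*(-1/49879) = -578/49879 ≈ -0.011588)
t/D = 34777358/(-578/49879) = 34777358*(-49879/578) = -867329919841/289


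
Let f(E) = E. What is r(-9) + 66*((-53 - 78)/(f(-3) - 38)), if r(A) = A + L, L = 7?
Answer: 8564/41 ≈ 208.88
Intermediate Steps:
r(A) = 7 + A (r(A) = A + 7 = 7 + A)
r(-9) + 66*((-53 - 78)/(f(-3) - 38)) = (7 - 9) + 66*((-53 - 78)/(-3 - 38)) = -2 + 66*(-131/(-41)) = -2 + 66*(-131*(-1/41)) = -2 + 66*(131/41) = -2 + 8646/41 = 8564/41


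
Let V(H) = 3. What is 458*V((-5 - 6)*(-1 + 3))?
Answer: 1374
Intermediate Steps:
458*V((-5 - 6)*(-1 + 3)) = 458*3 = 1374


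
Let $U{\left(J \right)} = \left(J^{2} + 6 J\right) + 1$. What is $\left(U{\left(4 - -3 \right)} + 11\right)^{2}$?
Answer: $10609$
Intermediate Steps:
$U{\left(J \right)} = 1 + J^{2} + 6 J$
$\left(U{\left(4 - -3 \right)} + 11\right)^{2} = \left(\left(1 + \left(4 - -3\right)^{2} + 6 \left(4 - -3\right)\right) + 11\right)^{2} = \left(\left(1 + \left(4 + 3\right)^{2} + 6 \left(4 + 3\right)\right) + 11\right)^{2} = \left(\left(1 + 7^{2} + 6 \cdot 7\right) + 11\right)^{2} = \left(\left(1 + 49 + 42\right) + 11\right)^{2} = \left(92 + 11\right)^{2} = 103^{2} = 10609$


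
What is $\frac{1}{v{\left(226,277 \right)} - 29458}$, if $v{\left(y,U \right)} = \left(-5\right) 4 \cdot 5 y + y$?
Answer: $- \frac{1}{51832} \approx -1.9293 \cdot 10^{-5}$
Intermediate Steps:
$v{\left(y,U \right)} = - 99 y$ ($v{\left(y,U \right)} = \left(-20\right) 5 y + y = - 100 y + y = - 99 y$)
$\frac{1}{v{\left(226,277 \right)} - 29458} = \frac{1}{\left(-99\right) 226 - 29458} = \frac{1}{-22374 - 29458} = \frac{1}{-51832} = - \frac{1}{51832}$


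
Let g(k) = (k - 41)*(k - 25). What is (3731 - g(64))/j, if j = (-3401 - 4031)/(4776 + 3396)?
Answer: -2894931/929 ≈ -3116.2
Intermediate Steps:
g(k) = (-41 + k)*(-25 + k)
j = -1858/2043 (j = -7432/8172 = -7432*1/8172 = -1858/2043 ≈ -0.90945)
(3731 - g(64))/j = (3731 - (1025 + 64² - 66*64))/(-1858/2043) = (3731 - (1025 + 4096 - 4224))*(-2043/1858) = (3731 - 1*897)*(-2043/1858) = (3731 - 897)*(-2043/1858) = 2834*(-2043/1858) = -2894931/929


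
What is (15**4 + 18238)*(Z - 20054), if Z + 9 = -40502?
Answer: -4170687595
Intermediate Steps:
Z = -40511 (Z = -9 - 40502 = -40511)
(15**4 + 18238)*(Z - 20054) = (15**4 + 18238)*(-40511 - 20054) = (50625 + 18238)*(-60565) = 68863*(-60565) = -4170687595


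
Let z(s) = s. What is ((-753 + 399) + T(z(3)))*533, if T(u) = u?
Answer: -187083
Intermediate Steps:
((-753 + 399) + T(z(3)))*533 = ((-753 + 399) + 3)*533 = (-354 + 3)*533 = -351*533 = -187083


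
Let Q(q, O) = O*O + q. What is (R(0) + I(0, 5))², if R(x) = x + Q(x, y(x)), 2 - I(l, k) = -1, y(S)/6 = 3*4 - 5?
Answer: 3122289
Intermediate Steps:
y(S) = 42 (y(S) = 6*(3*4 - 5) = 6*(12 - 5) = 6*7 = 42)
I(l, k) = 3 (I(l, k) = 2 - 1*(-1) = 2 + 1 = 3)
Q(q, O) = q + O² (Q(q, O) = O² + q = q + O²)
R(x) = 1764 + 2*x (R(x) = x + (x + 42²) = x + (x + 1764) = x + (1764 + x) = 1764 + 2*x)
(R(0) + I(0, 5))² = ((1764 + 2*0) + 3)² = ((1764 + 0) + 3)² = (1764 + 3)² = 1767² = 3122289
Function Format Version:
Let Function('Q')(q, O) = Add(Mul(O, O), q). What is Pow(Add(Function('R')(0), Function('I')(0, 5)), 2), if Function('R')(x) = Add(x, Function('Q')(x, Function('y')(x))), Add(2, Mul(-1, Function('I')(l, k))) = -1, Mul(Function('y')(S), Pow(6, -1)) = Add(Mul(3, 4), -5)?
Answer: 3122289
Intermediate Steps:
Function('y')(S) = 42 (Function('y')(S) = Mul(6, Add(Mul(3, 4), -5)) = Mul(6, Add(12, -5)) = Mul(6, 7) = 42)
Function('I')(l, k) = 3 (Function('I')(l, k) = Add(2, Mul(-1, -1)) = Add(2, 1) = 3)
Function('Q')(q, O) = Add(q, Pow(O, 2)) (Function('Q')(q, O) = Add(Pow(O, 2), q) = Add(q, Pow(O, 2)))
Function('R')(x) = Add(1764, Mul(2, x)) (Function('R')(x) = Add(x, Add(x, Pow(42, 2))) = Add(x, Add(x, 1764)) = Add(x, Add(1764, x)) = Add(1764, Mul(2, x)))
Pow(Add(Function('R')(0), Function('I')(0, 5)), 2) = Pow(Add(Add(1764, Mul(2, 0)), 3), 2) = Pow(Add(Add(1764, 0), 3), 2) = Pow(Add(1764, 3), 2) = Pow(1767, 2) = 3122289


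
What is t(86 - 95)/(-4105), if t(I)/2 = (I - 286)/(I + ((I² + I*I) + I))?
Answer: 59/59112 ≈ 0.00099811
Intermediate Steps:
t(I) = 2*(-286 + I)/(2*I + 2*I²) (t(I) = 2*((I - 286)/(I + ((I² + I*I) + I))) = 2*((-286 + I)/(I + ((I² + I²) + I))) = 2*((-286 + I)/(I + (2*I² + I))) = 2*((-286 + I)/(I + (I + 2*I²))) = 2*((-286 + I)/(2*I + 2*I²)) = 2*(-286 + I)/(2*I + 2*I²))
t(86 - 95)/(-4105) = ((-286 + (86 - 95))/((86 - 95)*(1 + (86 - 95))))/(-4105) = ((-286 - 9)/((-9)*(1 - 9)))*(-1/4105) = -⅑*(-295)/(-8)*(-1/4105) = -⅑*(-⅛)*(-295)*(-1/4105) = -295/72*(-1/4105) = 59/59112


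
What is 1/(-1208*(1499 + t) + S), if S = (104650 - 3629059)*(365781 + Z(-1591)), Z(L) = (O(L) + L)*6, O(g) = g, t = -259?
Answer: -1/1221875329721 ≈ -8.1841e-13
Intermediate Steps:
Z(L) = 12*L (Z(L) = (L + L)*6 = (2*L)*6 = 12*L)
S = -1221873831801 (S = (104650 - 3629059)*(365781 + 12*(-1591)) = -3524409*(365781 - 19092) = -3524409*346689 = -1221873831801)
1/(-1208*(1499 + t) + S) = 1/(-1208*(1499 - 259) - 1221873831801) = 1/(-1208*1240 - 1221873831801) = 1/(-1497920 - 1221873831801) = 1/(-1221875329721) = -1/1221875329721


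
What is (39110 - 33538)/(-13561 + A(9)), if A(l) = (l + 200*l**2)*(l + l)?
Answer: 796/39743 ≈ 0.020029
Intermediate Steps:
A(l) = 2*l*(l + 200*l**2) (A(l) = (l + 200*l**2)*(2*l) = 2*l*(l + 200*l**2))
(39110 - 33538)/(-13561 + A(9)) = (39110 - 33538)/(-13561 + 9**2*(2 + 400*9)) = 5572/(-13561 + 81*(2 + 3600)) = 5572/(-13561 + 81*3602) = 5572/(-13561 + 291762) = 5572/278201 = 5572*(1/278201) = 796/39743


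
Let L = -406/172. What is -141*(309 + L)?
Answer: -3718311/86 ≈ -43236.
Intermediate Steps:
L = -203/86 (L = -406*1/172 = -203/86 ≈ -2.3605)
-141*(309 + L) = -141*(309 - 203/86) = -141*26371/86 = -3718311/86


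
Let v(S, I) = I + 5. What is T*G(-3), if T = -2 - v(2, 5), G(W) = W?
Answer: 36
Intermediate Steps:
v(S, I) = 5 + I
T = -12 (T = -2 - (5 + 5) = -2 - 1*10 = -2 - 10 = -12)
T*G(-3) = -12*(-3) = 36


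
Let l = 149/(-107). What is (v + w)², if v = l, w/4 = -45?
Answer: 376709281/11449 ≈ 32903.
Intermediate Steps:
w = -180 (w = 4*(-45) = -180)
l = -149/107 (l = 149*(-1/107) = -149/107 ≈ -1.3925)
v = -149/107 ≈ -1.3925
(v + w)² = (-149/107 - 180)² = (-19409/107)² = 376709281/11449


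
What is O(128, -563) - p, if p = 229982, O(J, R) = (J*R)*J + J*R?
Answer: -9526238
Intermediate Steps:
O(J, R) = J*R + R*J² (O(J, R) = R*J² + J*R = J*R + R*J²)
O(128, -563) - p = 128*(-563)*(1 + 128) - 1*229982 = 128*(-563)*129 - 229982 = -9296256 - 229982 = -9526238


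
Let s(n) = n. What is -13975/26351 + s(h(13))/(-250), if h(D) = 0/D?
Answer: -1075/2027 ≈ -0.53034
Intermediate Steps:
h(D) = 0
-13975/26351 + s(h(13))/(-250) = -13975/26351 + 0/(-250) = -13975*1/26351 + 0*(-1/250) = -1075/2027 + 0 = -1075/2027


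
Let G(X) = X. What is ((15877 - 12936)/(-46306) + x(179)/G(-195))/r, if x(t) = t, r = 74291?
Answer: -681713/51601785690 ≈ -1.3211e-5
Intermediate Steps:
((15877 - 12936)/(-46306) + x(179)/G(-195))/r = ((15877 - 12936)/(-46306) + 179/(-195))/74291 = (2941*(-1/46306) + 179*(-1/195))*(1/74291) = (-2941/46306 - 179/195)*(1/74291) = -681713/694590*1/74291 = -681713/51601785690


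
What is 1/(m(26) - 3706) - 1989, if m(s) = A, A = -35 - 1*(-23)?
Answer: -7395103/3718 ≈ -1989.0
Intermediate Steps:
A = -12 (A = -35 + 23 = -12)
m(s) = -12
1/(m(26) - 3706) - 1989 = 1/(-12 - 3706) - 1989 = 1/(-3718) - 1989 = -1/3718 - 1989 = -7395103/3718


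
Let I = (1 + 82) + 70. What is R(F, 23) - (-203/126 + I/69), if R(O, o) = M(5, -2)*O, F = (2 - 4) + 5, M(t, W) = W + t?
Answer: 3475/414 ≈ 8.3937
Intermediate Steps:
F = 3 (F = -2 + 5 = 3)
I = 153 (I = 83 + 70 = 153)
R(O, o) = 3*O (R(O, o) = (-2 + 5)*O = 3*O)
R(F, 23) - (-203/126 + I/69) = 3*3 - (-203/126 + 153/69) = 9 - (-203*1/126 + 153*(1/69)) = 9 - (-29/18 + 51/23) = 9 - 1*251/414 = 9 - 251/414 = 3475/414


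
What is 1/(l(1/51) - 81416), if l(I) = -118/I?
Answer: -1/87434 ≈ -1.1437e-5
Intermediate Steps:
1/(l(1/51) - 81416) = 1/(-118/(1/51) - 81416) = 1/(-118/1/51 - 81416) = 1/(-118*51 - 81416) = 1/(-6018 - 81416) = 1/(-87434) = -1/87434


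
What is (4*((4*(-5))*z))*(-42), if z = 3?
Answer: 10080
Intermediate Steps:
(4*((4*(-5))*z))*(-42) = (4*((4*(-5))*3))*(-42) = (4*(-20*3))*(-42) = (4*(-60))*(-42) = -240*(-42) = 10080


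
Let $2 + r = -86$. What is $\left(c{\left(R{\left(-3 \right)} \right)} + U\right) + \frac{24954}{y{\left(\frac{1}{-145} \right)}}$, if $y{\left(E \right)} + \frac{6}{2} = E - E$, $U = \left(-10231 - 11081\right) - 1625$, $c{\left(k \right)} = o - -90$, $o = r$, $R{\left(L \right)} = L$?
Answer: $-31253$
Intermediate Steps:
$r = -88$ ($r = -2 - 86 = -88$)
$o = -88$
$c{\left(k \right)} = 2$ ($c{\left(k \right)} = -88 - -90 = -88 + 90 = 2$)
$U = -22937$ ($U = -21312 - 1625 = -22937$)
$y{\left(E \right)} = -3$ ($y{\left(E \right)} = -3 + \left(E - E\right) = -3 + 0 = -3$)
$\left(c{\left(R{\left(-3 \right)} \right)} + U\right) + \frac{24954}{y{\left(\frac{1}{-145} \right)}} = \left(2 - 22937\right) + \frac{24954}{-3} = -22935 + 24954 \left(- \frac{1}{3}\right) = -22935 - 8318 = -31253$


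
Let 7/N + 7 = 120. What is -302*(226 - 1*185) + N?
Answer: -1399159/113 ≈ -12382.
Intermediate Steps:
N = 7/113 (N = 7/(-7 + 120) = 7/113 ≈ 0.061947)
-302*(226 - 1*185) + N = -302*(226 - 1*185) + 7/113 = -302*(226 - 185) + 7/113 = -302*41 + 7/113 = -12382 + 7/113 = -1399159/113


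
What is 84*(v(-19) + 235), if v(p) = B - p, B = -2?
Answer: 21168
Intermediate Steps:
v(p) = -2 - p
84*(v(-19) + 235) = 84*((-2 - 1*(-19)) + 235) = 84*((-2 + 19) + 235) = 84*(17 + 235) = 84*252 = 21168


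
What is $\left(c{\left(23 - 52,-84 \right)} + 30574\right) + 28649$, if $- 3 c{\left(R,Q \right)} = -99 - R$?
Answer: $\frac{177739}{3} \approx 59246.0$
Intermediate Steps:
$c{\left(R,Q \right)} = 33 + \frac{R}{3}$ ($c{\left(R,Q \right)} = - \frac{-99 - R}{3} = 33 + \frac{R}{3}$)
$\left(c{\left(23 - 52,-84 \right)} + 30574\right) + 28649 = \left(\left(33 + \frac{23 - 52}{3}\right) + 30574\right) + 28649 = \left(\left(33 + \frac{1}{3} \left(-29\right)\right) + 30574\right) + 28649 = \left(\left(33 - \frac{29}{3}\right) + 30574\right) + 28649 = \left(\frac{70}{3} + 30574\right) + 28649 = \frac{91792}{3} + 28649 = \frac{177739}{3}$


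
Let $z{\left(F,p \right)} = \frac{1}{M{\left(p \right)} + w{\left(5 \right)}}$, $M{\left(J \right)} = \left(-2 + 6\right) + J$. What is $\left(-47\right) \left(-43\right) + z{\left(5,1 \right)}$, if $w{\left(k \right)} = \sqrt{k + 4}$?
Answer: $\frac{16169}{8} \approx 2021.1$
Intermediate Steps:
$w{\left(k \right)} = \sqrt{4 + k}$
$M{\left(J \right)} = 4 + J$
$z{\left(F,p \right)} = \frac{1}{7 + p}$ ($z{\left(F,p \right)} = \frac{1}{\left(4 + p\right) + \sqrt{4 + 5}} = \frac{1}{\left(4 + p\right) + \sqrt{9}} = \frac{1}{\left(4 + p\right) + 3} = \frac{1}{7 + p}$)
$\left(-47\right) \left(-43\right) + z{\left(5,1 \right)} = \left(-47\right) \left(-43\right) + \frac{1}{7 + 1} = 2021 + \frac{1}{8} = \frac{16169}{8}$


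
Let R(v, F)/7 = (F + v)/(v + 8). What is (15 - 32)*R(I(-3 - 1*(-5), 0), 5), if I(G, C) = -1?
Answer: -68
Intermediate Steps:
R(v, F) = 7*(F + v)/(8 + v) (R(v, F) = 7*((F + v)/(v + 8)) = 7*((F + v)/(8 + v)) = 7*(F + v)/(8 + v))
(15 - 32)*R(I(-3 - 1*(-5), 0), 5) = (15 - 32)*(7*(5 - 1)/(8 - 1)) = -119*4/7 = -17*4 = -68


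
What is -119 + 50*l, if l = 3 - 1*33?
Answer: -1619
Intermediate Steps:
l = -30 (l = 3 - 33 = -30)
-119 + 50*l = -119 + 50*(-30) = -119 - 1500 = -1619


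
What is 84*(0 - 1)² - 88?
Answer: -4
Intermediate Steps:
84*(0 - 1)² - 88 = 84*(-1)² - 88 = 84*1 - 88 = 84 - 88 = -4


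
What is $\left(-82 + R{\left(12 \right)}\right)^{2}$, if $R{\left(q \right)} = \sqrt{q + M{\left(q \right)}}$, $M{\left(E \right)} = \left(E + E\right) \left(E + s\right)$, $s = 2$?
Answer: $7072 - 328 \sqrt{87} \approx 4012.6$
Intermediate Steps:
$M{\left(E \right)} = 2 E \left(2 + E\right)$ ($M{\left(E \right)} = \left(E + E\right) \left(E + 2\right) = 2 E \left(2 + E\right)$)
$R{\left(q \right)} = \sqrt{q + 2 q \left(2 + q\right)}$
$\left(-82 + R{\left(12 \right)}\right)^{2} = \left(-82 + \sqrt{12 \left(5 + 2 \cdot 12\right)}\right)^{2} = \left(-82 + \sqrt{12 \left(5 + 24\right)}\right)^{2} = \left(-82 + \sqrt{12 \cdot 29}\right)^{2} = \left(-82 + \sqrt{348}\right)^{2} = \left(-82 + 2 \sqrt{87}\right)^{2}$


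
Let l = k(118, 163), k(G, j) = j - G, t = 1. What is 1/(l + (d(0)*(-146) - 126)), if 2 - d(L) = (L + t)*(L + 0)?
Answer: -1/373 ≈ -0.0026810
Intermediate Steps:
d(L) = 2 - L*(1 + L) (d(L) = 2 - (L + 1)*(L + 0) = 2 - (1 + L)*L = 2 - L*(1 + L))
l = 45 (l = 163 - 1*118 = 163 - 118 = 45)
1/(l + (d(0)*(-146) - 126)) = 1/(45 + ((2 - 1*0 - 1*0²)*(-146) - 126)) = 1/(45 + ((2 + 0 - 1*0)*(-146) - 126)) = 1/(45 + ((2 + 0 + 0)*(-146) - 126)) = 1/(45 + (2*(-146) - 126)) = 1/(45 + (-292 - 126)) = 1/(45 - 418) = 1/(-373) = -1/373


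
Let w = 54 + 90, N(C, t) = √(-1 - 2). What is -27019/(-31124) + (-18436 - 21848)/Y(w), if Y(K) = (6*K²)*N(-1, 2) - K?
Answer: 30258730115/34850927818 + 241704*I*√3/2239489 ≈ 0.86823 + 0.18694*I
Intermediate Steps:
N(C, t) = I*√3 (N(C, t) = √(-3) = I*√3)
w = 144
Y(K) = -K + 6*I*√3*K² (Y(K) = (6*K²)*(I*√3) - K = 6*I*√3*K² - K = -K + 6*I*√3*K²)
-27019/(-31124) + (-18436 - 21848)/Y(w) = -27019/(-31124) + (-18436 - 21848)/((144*(-1 + 6*I*144*√3))) = -27019*(-1/31124) - 40284*1/(144*(-1 + 864*I*√3)) = 27019/31124 - 40284/(-144 + 124416*I*√3)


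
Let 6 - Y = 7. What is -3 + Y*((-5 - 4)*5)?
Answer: 42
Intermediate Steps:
Y = -1 (Y = 6 - 1*7 = 6 - 7 = -1)
-3 + Y*((-5 - 4)*5) = -3 - (-5 - 4)*5 = -3 - (-9)*5 = -3 - 1*(-45) = -3 + 45 = 42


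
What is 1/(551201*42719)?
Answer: 1/23546755519 ≈ 4.2469e-11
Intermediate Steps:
1/(551201*42719) = (1/551201)*(1/42719) = 1/23546755519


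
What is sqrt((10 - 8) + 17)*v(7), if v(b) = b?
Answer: 7*sqrt(19) ≈ 30.512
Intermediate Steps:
sqrt((10 - 8) + 17)*v(7) = sqrt((10 - 8) + 17)*7 = sqrt(2 + 17)*7 = sqrt(19)*7 = 7*sqrt(19)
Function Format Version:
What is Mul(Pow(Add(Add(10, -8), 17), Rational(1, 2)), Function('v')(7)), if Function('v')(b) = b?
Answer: Mul(7, Pow(19, Rational(1, 2))) ≈ 30.512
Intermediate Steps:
Mul(Pow(Add(Add(10, -8), 17), Rational(1, 2)), Function('v')(7)) = Mul(Pow(Add(Add(10, -8), 17), Rational(1, 2)), 7) = Mul(Pow(Add(2, 17), Rational(1, 2)), 7) = Mul(Pow(19, Rational(1, 2)), 7) = Mul(7, Pow(19, Rational(1, 2)))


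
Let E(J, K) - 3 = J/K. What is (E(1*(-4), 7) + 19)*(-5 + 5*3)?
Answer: 1500/7 ≈ 214.29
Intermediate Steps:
E(J, K) = 3 + J/K
(E(1*(-4), 7) + 19)*(-5 + 5*3) = ((3 + (1*(-4))/7) + 19)*(-5 + 5*3) = ((3 - 4*⅐) + 19)*(-5 + 15) = ((3 - 4/7) + 19)*10 = (17/7 + 19)*10 = (150/7)*10 = 1500/7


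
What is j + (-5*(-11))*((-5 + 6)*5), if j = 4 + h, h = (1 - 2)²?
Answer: 280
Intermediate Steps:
h = 1 (h = (-1)² = 1)
j = 5 (j = 4 + 1 = 5)
j + (-5*(-11))*((-5 + 6)*5) = 5 + (-5*(-11))*((-5 + 6)*5) = 5 + 55*(1*5) = 5 + 55*5 = 5 + 275 = 280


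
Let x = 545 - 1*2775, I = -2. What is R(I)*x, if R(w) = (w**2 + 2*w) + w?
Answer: 4460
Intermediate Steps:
x = -2230 (x = 545 - 2775 = -2230)
R(w) = w**2 + 3*w
R(I)*x = -2*(3 - 2)*(-2230) = -2*1*(-2230) = -2*(-2230) = 4460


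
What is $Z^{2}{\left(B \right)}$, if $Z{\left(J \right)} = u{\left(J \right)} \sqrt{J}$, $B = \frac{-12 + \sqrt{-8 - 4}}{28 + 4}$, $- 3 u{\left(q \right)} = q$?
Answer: $- \frac{9}{2048} + \frac{35 i \sqrt{3}}{12288} \approx -0.0043945 + 0.0049334 i$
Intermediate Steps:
$u{\left(q \right)} = - \frac{q}{3}$
$B = - \frac{3}{8} + \frac{i \sqrt{3}}{16}$ ($B = \frac{-12 + \sqrt{-12}}{32} = \left(-12 + 2 i \sqrt{3}\right) \frac{1}{32} = - \frac{3}{8} + \frac{i \sqrt{3}}{16} \approx -0.375 + 0.10825 i$)
$Z{\left(J \right)} = - \frac{J^{\frac{3}{2}}}{3}$ ($Z{\left(J \right)} = - \frac{J}{3} \sqrt{J} = - \frac{J^{\frac{3}{2}}}{3}$)
$Z^{2}{\left(B \right)} = \left(- \frac{\left(- \frac{3}{8} + \frac{i \sqrt{3}}{16}\right)^{\frac{3}{2}}}{3}\right)^{2} = \frac{\left(- \frac{3}{8} + \frac{i \sqrt{3}}{16}\right)^{3}}{9}$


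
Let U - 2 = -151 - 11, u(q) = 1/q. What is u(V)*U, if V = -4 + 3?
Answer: 160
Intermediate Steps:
V = -1
u(q) = 1/q
U = -160 (U = 2 + (-151 - 11) = 2 - 162 = -160)
u(V)*U = -160/(-1) = -1*(-160) = 160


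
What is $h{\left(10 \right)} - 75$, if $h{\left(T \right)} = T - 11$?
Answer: $-76$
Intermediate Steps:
$h{\left(T \right)} = -11 + T$
$h{\left(10 \right)} - 75 = \left(-11 + 10\right) - 75 = -1 - 75 = -76$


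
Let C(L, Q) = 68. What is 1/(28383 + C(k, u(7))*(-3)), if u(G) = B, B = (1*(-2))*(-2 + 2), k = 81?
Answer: 1/28179 ≈ 3.5487e-5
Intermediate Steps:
B = 0 (B = -2*0 = 0)
u(G) = 0
1/(28383 + C(k, u(7))*(-3)) = 1/(28383 + 68*(-3)) = 1/(28383 - 204) = 1/28179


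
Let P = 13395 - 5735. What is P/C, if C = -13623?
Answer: -7660/13623 ≈ -0.56228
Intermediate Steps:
P = 7660
P/C = 7660/(-13623) = 7660*(-1/13623) = -7660/13623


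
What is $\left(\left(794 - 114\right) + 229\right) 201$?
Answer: $182709$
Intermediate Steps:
$\left(\left(794 - 114\right) + 229\right) 201 = \left(680 + 229\right) 201 = 909 \cdot 201 = 182709$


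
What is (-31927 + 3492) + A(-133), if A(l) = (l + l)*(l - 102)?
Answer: 34075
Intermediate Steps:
A(l) = 2*l*(-102 + l) (A(l) = (2*l)*(-102 + l) = 2*l*(-102 + l))
(-31927 + 3492) + A(-133) = (-31927 + 3492) + 2*(-133)*(-102 - 133) = -28435 + 2*(-133)*(-235) = -28435 + 62510 = 34075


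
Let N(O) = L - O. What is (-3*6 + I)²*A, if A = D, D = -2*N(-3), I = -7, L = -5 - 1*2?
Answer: 5000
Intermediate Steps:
L = -7 (L = -5 - 2 = -7)
N(O) = -7 - O
D = 8 (D = -2*(-7 - 1*(-3)) = -2*(-7 + 3) = -2*(-4) = 8)
A = 8
(-3*6 + I)²*A = (-3*6 - 7)²*8 = (-18 - 7)²*8 = (-25)²*8 = 625*8 = 5000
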